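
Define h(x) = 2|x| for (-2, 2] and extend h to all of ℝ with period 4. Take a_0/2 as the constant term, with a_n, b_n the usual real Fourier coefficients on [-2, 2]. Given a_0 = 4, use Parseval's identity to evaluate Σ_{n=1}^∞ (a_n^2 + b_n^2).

8/3

Parseval: a_0^2/2 + Σ_{n≥1} (a_n^2+b_n^2) = 1/2 ∫_{-2}^{2} h(x)^2 dx = 32/3.
Subtract a_0^2/2 = 8: Σ (a_n^2+b_n^2) = 8/3.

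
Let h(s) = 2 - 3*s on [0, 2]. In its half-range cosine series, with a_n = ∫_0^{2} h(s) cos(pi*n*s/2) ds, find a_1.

24/pi**2

a_1 = ∫_0^{2} (2 - 3*s) cos(pi*s/2) ds.
Integrating by parts (boundary term plus one more integral), an antiderivative of (2 - 3*s) cos(pi*s/2) is -6*s*sin(pi*s/2)/pi + 4*sin(pi*s/2)/pi - 12*cos(pi*s/2)/pi**2; evaluating from 0 to 2: ∫_{0}^{2} (2 - 3*s) cos(pi*s/2) ds = (12/pi**2) - (-12/pi**2) = 24/pi**2.
Hence a_1 = 24/pi**2.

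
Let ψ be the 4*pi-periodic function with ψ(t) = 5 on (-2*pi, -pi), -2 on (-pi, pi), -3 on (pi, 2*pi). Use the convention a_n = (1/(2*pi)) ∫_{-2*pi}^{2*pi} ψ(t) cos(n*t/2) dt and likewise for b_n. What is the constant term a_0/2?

-1/2

a_0 = (1/(2*pi)) ∫_{-2*pi}^{2*pi} ψ(t) dt = (1/(2*pi)) · (-2*pi) = -1.
So the constant term a_0/2 = -1/2.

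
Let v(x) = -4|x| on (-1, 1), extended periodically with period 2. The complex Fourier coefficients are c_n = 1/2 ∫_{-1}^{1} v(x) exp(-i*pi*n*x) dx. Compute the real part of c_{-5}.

Since v is real-valued, Re(c_{-5}) = 1/2 ∫_{-1}^{1} v(x) cos(-5*pi*x) dx = a_{5}/2.
v is even and cos(-5*pi*x) is even, so the integrand is even: ∫_{-1}^{1} v(x) cos(-5*pi*x) dx = 2∫_0^{1} v(x) cos(-5*pi*x) dx.
Integrating by parts (boundary term plus one more integral), an antiderivative of (-4*x) cos(-5*pi*x) is -4*x*sin(5*pi*x)/(5*pi) - 4*cos(5*pi*x)/(25*pi**2); evaluating from 0 to 1: ∫_{0}^{1} (-4*x) cos(-5*pi*x) dx = (4/(25*pi**2)) - (-4/(25*pi**2)) = 8/(25*pi**2).
So ∫_{-1}^{1} v(x) cos(-5*pi*x) dx = 16/(25*pi**2).
Hence Re(c_{-5}) = (1/2)·(16/(25*pi**2)) = 8/(25*pi**2).

8/(25*pi**2)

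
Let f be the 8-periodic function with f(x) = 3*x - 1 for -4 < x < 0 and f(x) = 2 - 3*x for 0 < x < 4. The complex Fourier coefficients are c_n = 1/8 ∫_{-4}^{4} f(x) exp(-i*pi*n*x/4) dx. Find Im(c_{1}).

-3/pi

Since f is real-valued, Im(c_{1}) = -1/8 ∫_{-4}^{4} f(x) sin(pi*x/4) dx = -b_{1}/2.
Split the integral at the breakpoints.
Integrating by parts (boundary term plus one more integral), an antiderivative of (3*x - 1) sin(pi*x/4) is -12*x*cos(pi*x/4)/pi + 48*sin(pi*x/4)/pi**2 + 4*cos(pi*x/4)/pi; evaluating from -4 to 0: ∫_{-4}^{0} (3*x - 1) sin(pi*x/4) dx = (4/pi) - (-52/pi) = 56/pi.
Integrating by parts (boundary term plus one more integral), an antiderivative of (2 - 3*x) sin(pi*x/4) is 12*x*cos(pi*x/4)/pi - 48*sin(pi*x/4)/pi**2 - 8*cos(pi*x/4)/pi; evaluating from 0 to 4: ∫_{0}^{4} (2 - 3*x) sin(pi*x/4) dx = (-40/pi) - (-8/pi) = -32/pi.
So ∫_{-4}^{4} f(x) sin(pi*x/4) dx = 24/pi.
Hence Im(c_{1}) = (-1/8)·(24/pi) = -3/pi.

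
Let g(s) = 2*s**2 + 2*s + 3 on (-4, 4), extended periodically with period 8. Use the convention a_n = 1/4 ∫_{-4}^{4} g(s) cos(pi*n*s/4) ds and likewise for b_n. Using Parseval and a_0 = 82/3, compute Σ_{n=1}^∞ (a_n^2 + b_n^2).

Parseval: a_0^2/2 + Σ_{n≥1} (a_n^2+b_n^2) = 1/4 ∫_{-4}^{4} g(s)^2 ds = 8974/15.
Subtract a_0^2/2 = 3362/9: Σ (a_n^2+b_n^2) = 10112/45.

10112/45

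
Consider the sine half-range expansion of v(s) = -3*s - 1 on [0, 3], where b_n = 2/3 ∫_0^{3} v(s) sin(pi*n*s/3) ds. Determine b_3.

-22/(3*pi)

b_3 = 2/3 ∫_0^{3} (-3*s - 1) sin(pi*s) ds.
Integrating by parts (boundary term plus one more integral), an antiderivative of (-3*s - 1) sin(pi*s) is 3*s*cos(pi*s)/pi - 3*sin(pi*s)/pi**2 + cos(pi*s)/pi; evaluating from 0 to 3: ∫_{0}^{3} (-3*s - 1) sin(pi*s) ds = (-10/pi) - (1/pi) = -11/pi.
Hence b_3 = (2/3)·(-11/pi) = -22/(3*pi).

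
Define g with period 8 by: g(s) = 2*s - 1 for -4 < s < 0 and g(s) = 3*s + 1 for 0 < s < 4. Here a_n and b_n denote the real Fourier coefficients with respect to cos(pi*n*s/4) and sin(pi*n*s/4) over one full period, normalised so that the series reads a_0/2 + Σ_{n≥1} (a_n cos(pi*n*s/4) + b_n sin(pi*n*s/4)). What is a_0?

2

a_0 = 1/4 ∫_{-4}^{4} g(s) ds = 1/4 · (8) = 2.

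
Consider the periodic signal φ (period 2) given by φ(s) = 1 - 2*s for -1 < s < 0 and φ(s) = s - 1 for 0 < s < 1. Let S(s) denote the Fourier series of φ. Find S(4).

0

s = 4 differs from s = 0 by 2 full period(s), and the series is 2-periodic.
At s = 0 the one-sided limits are φ(0^-) = 1 and φ(0^+) = -1.
By Dirichlet's theorem the series converges to their average, [(1) + (-1)]/2 = 0.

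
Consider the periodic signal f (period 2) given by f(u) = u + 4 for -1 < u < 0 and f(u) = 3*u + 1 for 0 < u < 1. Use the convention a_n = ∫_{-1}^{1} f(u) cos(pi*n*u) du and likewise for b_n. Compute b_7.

-2/(7*pi)

b_7 = ∫_{-1}^{1} f(u) sin(7*pi*u) du.
Split the integral at the breakpoints.
Integrating by parts (boundary term plus one more integral), an antiderivative of (u + 4) sin(7*pi*u) is -u*cos(7*pi*u)/(7*pi) + sin(7*pi*u)/(49*pi**2) - 4*cos(7*pi*u)/(7*pi); evaluating from -1 to 0: ∫_{-1}^{0} (u + 4) sin(7*pi*u) du = (-4/(7*pi)) - (3/(7*pi)) = -1/pi.
Integrating by parts (boundary term plus one more integral), an antiderivative of (3*u + 1) sin(7*pi*u) is -3*u*cos(7*pi*u)/(7*pi) + 3*sin(7*pi*u)/(49*pi**2) - cos(7*pi*u)/(7*pi); evaluating from 0 to 1: ∫_{0}^{1} (3*u + 1) sin(7*pi*u) du = (4/(7*pi)) - (-1/(7*pi)) = 5/(7*pi).
Summing the pieces gives b_7 = -2/(7*pi).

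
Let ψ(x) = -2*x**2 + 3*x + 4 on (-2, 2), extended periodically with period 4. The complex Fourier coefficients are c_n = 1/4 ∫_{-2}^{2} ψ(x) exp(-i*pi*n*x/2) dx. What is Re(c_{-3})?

16/(9*pi**2)

Since ψ is real-valued, Re(c_{-3}) = 1/4 ∫_{-2}^{2} ψ(x) cos(-3*pi*x/2) dx = a_{3}/2.
Integrating by parts twice (tabular method), an antiderivative of (-2*x**2 + 3*x + 4) cos(-3*pi*x/2) is -4*x**2*sin(3*pi*x/2)/(3*pi) + 2*x*sin(3*pi*x/2)/pi - 16*x*cos(3*pi*x/2)/(9*pi**2) + 32*sin(3*pi*x/2)/(27*pi**3) + 8*sin(3*pi*x/2)/(3*pi) + 4*cos(3*pi*x/2)/(3*pi**2); evaluating from -2 to 2: ∫_{-2}^{2} (-2*x**2 + 3*x + 4) cos(-3*pi*x/2) dx = (20/(9*pi**2)) - (-44/(9*pi**2)) = 64/(9*pi**2).
Hence Re(c_{-3}) = (1/4)·(64/(9*pi**2)) = 16/(9*pi**2).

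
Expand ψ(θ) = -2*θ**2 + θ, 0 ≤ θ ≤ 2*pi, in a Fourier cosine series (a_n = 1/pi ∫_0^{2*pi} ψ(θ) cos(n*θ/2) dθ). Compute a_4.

-2

a_4 = 1/pi ∫_0^{2*pi} (-2*θ**2 + θ) cos(2*θ) dθ.
Integrating by parts twice (tabular method), an antiderivative of (-2*θ**2 + θ) cos(2*θ) is -θ**2*sin(2*θ) + θ*sin(2*θ)/2 - θ*cos(2*θ) + sin(2*θ)/2 + cos(2*θ)/4; evaluating from 0 to 2*pi: ∫_{0}^{2*pi} (-2*θ**2 + θ) cos(2*θ) dθ = (1/4 - 2*pi) - (1/4) = -2*pi.
Hence a_4 = (1/pi)·(-2*pi) = -2.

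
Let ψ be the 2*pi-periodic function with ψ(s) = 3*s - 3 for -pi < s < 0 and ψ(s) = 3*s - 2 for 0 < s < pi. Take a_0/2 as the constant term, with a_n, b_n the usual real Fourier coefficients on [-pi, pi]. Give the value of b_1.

b_1 = 1/pi ∫_{-pi}^{pi} ψ(s) sin(s) ds.
Split the integral at the breakpoints.
Integrating by parts (boundary term plus one more integral), an antiderivative of (3*s - 3) sin(s) is -3*s*cos(s) + 3*sin(s) + 3*cos(s); evaluating from -pi to 0: ∫_{-pi}^{0} (3*s - 3) sin(s) ds = (3) - (-3*pi - 3) = 6 + 3*pi.
Integrating by parts (boundary term plus one more integral), an antiderivative of (3*s - 2) sin(s) is -3*s*cos(s) + 3*sin(s) + 2*cos(s); evaluating from 0 to pi: ∫_{0}^{pi} (3*s - 2) sin(s) ds = (-2 + 3*pi) - (2) = -4 + 3*pi.
Summing the pieces and multiplying by (1/pi) gives b_1 = 2/pi + 6.

2/pi + 6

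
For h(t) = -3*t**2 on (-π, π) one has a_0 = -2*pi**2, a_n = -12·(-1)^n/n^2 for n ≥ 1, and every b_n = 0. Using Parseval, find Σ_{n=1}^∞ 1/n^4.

pi**4/90

Parseval: a_0^2/2 + Σ a_n^2 = (1/π) ∫_{-π}^{π} h(t)^2 dt = 18*pi**4/5.
Subtract a_0^2/2 = 2*pi**4: Σ a_n^2 = 8*pi**4/5.
Since a_n^2 = 144/n^4, Σ 1/n^4 = pi**4/90.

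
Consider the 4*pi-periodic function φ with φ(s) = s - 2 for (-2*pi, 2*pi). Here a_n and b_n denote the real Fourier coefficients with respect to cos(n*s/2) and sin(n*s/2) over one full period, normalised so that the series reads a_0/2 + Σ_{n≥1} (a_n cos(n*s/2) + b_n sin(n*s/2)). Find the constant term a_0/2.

a_0 = (1/(2*pi)) ∫_{-2*pi}^{2*pi} φ(s) ds = (1/(2*pi)) · (-8*pi) = -4.
So the constant term a_0/2 = -2.

-2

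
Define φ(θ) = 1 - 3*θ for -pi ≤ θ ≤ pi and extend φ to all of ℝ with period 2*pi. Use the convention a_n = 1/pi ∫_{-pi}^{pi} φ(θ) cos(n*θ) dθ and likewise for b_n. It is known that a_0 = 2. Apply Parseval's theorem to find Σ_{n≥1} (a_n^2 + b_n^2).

6*pi**2

Parseval: a_0^2/2 + Σ_{n≥1} (a_n^2+b_n^2) = 1/pi ∫_{-pi}^{pi} φ(θ)^2 dθ = 2 + 6*pi**2.
Subtract a_0^2/2 = 2: Σ (a_n^2+b_n^2) = 6*pi**2.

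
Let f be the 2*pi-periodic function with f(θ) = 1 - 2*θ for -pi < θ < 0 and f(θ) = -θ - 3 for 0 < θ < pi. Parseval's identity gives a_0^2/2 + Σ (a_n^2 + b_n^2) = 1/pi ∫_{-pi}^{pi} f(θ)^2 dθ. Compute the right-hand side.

10 + 5*pi + 5*pi**2/3

1/pi ∫_{-pi}^{pi} f(θ)^2 dθ = 1/pi · (5*pi*(6 + 3*pi + pi**2)/3) = 10 + 5*pi + 5*pi**2/3.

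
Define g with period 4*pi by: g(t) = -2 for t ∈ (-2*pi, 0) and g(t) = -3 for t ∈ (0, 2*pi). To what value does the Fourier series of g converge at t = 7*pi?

-2

t = 7*pi differs from t = -pi by 2 full period(s), and the series is 4*pi-periodic.
g is continuous at t = -pi with value -2, so the series converges to -2 there.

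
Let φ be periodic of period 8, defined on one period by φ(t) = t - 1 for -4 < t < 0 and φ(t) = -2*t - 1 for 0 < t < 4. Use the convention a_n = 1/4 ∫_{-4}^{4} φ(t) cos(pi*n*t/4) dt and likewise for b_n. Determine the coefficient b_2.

b_2 = 1/4 ∫_{-4}^{4} φ(t) sin(pi*t/2) dt.
Split the integral at the breakpoints.
Integrating by parts (boundary term plus one more integral), an antiderivative of (t - 1) sin(pi*t/2) is -2*t*cos(pi*t/2)/pi + 4*sin(pi*t/2)/pi**2 + 2*cos(pi*t/2)/pi; evaluating from -4 to 0: ∫_{-4}^{0} (t - 1) sin(pi*t/2) dt = (2/pi) - (10/pi) = -8/pi.
Integrating by parts (boundary term plus one more integral), an antiderivative of (-2*t - 1) sin(pi*t/2) is 4*t*cos(pi*t/2)/pi - 8*sin(pi*t/2)/pi**2 + 2*cos(pi*t/2)/pi; evaluating from 0 to 4: ∫_{0}^{4} (-2*t - 1) sin(pi*t/2) dt = (18/pi) - (2/pi) = 16/pi.
Summing the pieces and multiplying by (1/4) gives b_2 = 2/pi.

2/pi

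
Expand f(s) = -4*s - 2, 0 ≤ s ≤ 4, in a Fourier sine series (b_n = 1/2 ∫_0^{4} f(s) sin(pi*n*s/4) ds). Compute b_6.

16/(3*pi)

b_6 = 1/2 ∫_0^{4} (-4*s - 2) sin(3*pi*s/2) ds.
Integrating by parts (boundary term plus one more integral), an antiderivative of (-4*s - 2) sin(3*pi*s/2) is 8*s*cos(3*pi*s/2)/(3*pi) - 16*sin(3*pi*s/2)/(9*pi**2) + 4*cos(3*pi*s/2)/(3*pi); evaluating from 0 to 4: ∫_{0}^{4} (-4*s - 2) sin(3*pi*s/2) ds = (12/pi) - (4/(3*pi)) = 32/(3*pi).
Hence b_6 = (1/2)·(32/(3*pi)) = 16/(3*pi).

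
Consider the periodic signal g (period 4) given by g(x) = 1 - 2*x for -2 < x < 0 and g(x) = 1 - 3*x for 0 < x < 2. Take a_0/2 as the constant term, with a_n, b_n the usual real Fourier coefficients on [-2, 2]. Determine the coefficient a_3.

a_3 = 1/2 ∫_{-2}^{2} g(x) cos(3*pi*x/2) dx.
Split the integral at the breakpoints.
Integrating by parts (boundary term plus one more integral), an antiderivative of (1 - 2*x) cos(3*pi*x/2) is -4*x*sin(3*pi*x/2)/(3*pi) + 2*sin(3*pi*x/2)/(3*pi) - 8*cos(3*pi*x/2)/(9*pi**2); evaluating from -2 to 0: ∫_{-2}^{0} (1 - 2*x) cos(3*pi*x/2) dx = (-8/(9*pi**2)) - (8/(9*pi**2)) = -16/(9*pi**2).
Integrating by parts (boundary term plus one more integral), an antiderivative of (1 - 3*x) cos(3*pi*x/2) is -2*x*sin(3*pi*x/2)/pi + 2*sin(3*pi*x/2)/(3*pi) - 4*cos(3*pi*x/2)/(3*pi**2); evaluating from 0 to 2: ∫_{0}^{2} (1 - 3*x) cos(3*pi*x/2) dx = (4/(3*pi**2)) - (-4/(3*pi**2)) = 8/(3*pi**2).
Summing the pieces and multiplying by (1/2) gives a_3 = 4/(9*pi**2).

4/(9*pi**2)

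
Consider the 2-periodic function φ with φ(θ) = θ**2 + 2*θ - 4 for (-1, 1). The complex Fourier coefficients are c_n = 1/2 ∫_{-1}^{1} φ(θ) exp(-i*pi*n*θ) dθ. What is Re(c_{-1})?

-2/pi**2

Since φ is real-valued, Re(c_{-1}) = 1/2 ∫_{-1}^{1} φ(θ) cos(-pi*θ) dθ = a_{1}/2.
Integrating by parts twice (tabular method), an antiderivative of (θ**2 + 2*θ - 4) cos(-pi*θ) is θ**2*sin(pi*θ)/pi + 2*θ*sin(pi*θ)/pi + 2*θ*cos(pi*θ)/pi**2 - 4*sin(pi*θ)/pi - 2*sin(pi*θ)/pi**3 + 2*cos(pi*θ)/pi**2; evaluating from -1 to 1: ∫_{-1}^{1} (θ**2 + 2*θ - 4) cos(-pi*θ) dθ = (-4/pi**2) - (0) = -4/pi**2.
Hence Re(c_{-1}) = (1/2)·(-4/pi**2) = -2/pi**2.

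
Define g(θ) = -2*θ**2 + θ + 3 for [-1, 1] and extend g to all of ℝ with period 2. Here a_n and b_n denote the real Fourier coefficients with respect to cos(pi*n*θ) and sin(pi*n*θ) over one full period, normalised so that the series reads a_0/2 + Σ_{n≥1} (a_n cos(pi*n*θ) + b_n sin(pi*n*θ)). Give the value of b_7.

2/(7*pi)

b_7 = ∫_{-1}^{1} g(θ) sin(7*pi*θ) dθ.
Integrating by parts twice (tabular method), an antiderivative of (-2*θ**2 + θ + 3) sin(7*pi*θ) is 2*θ**2*cos(7*pi*θ)/(7*pi) - 4*θ*sin(7*pi*θ)/(49*pi**2) - θ*cos(7*pi*θ)/(7*pi) + sin(7*pi*θ)/(49*pi**2) - 3*cos(7*pi*θ)/(7*pi) - 4*cos(7*pi*θ)/(343*pi**3); evaluating from -1 to 1: ∫_{-1}^{1} (-2*θ**2 + θ + 3) sin(7*pi*θ) dθ = (2*(2 + 49*pi**2)/(343*pi**3)) - (4/(343*pi**3)) = 2/(7*pi).
Hence b_7 = 2/(7*pi).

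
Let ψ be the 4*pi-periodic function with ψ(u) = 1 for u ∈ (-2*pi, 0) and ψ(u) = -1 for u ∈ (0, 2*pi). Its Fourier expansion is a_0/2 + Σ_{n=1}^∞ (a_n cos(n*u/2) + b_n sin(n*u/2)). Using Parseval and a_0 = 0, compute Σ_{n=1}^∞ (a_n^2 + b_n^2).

Parseval: a_0^2/2 + Σ_{n≥1} (a_n^2+b_n^2) = (1/(2*pi)) ∫_{-2*pi}^{2*pi} ψ(u)^2 du = 2.
Subtract a_0^2/2 = 0: Σ (a_n^2+b_n^2) = 2.

2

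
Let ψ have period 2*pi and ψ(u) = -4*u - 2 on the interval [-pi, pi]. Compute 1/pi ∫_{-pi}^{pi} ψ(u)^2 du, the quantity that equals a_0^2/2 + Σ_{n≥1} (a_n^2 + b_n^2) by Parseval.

8 + 32*pi**2/3

1/pi ∫_{-pi}^{pi} ψ(u)^2 du = 1/pi · (8*pi + 32*pi**3/3) = 8 + 32*pi**2/3.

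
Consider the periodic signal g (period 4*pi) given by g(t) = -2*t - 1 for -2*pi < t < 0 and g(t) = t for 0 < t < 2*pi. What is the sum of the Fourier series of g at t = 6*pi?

t = 6*pi differs from t = 2*pi by 1 full period(s), and the series is 4*pi-periodic.
At t = 2*pi the one-sided limits are g(2*pi^-) = 2*pi and g(2*pi^+) = -1 + 4*pi.
By Dirichlet's theorem the series converges to their average, [(2*pi) + (-1 + 4*pi)]/2 = -1/2 + 3*pi.

-1/2 + 3*pi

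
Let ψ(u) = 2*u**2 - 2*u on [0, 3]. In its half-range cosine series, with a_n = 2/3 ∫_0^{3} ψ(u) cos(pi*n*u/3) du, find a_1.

-48/pi**2

a_1 = 2/3 ∫_0^{3} (2*u**2 - 2*u) cos(pi*u/3) du.
Integrating by parts twice (tabular method), an antiderivative of (2*u**2 - 2*u) cos(pi*u/3) is 6*u**2*sin(pi*u/3)/pi - 6*u*sin(pi*u/3)/pi + 36*u*cos(pi*u/3)/pi**2 - 108*sin(pi*u/3)/pi**3 - 18*cos(pi*u/3)/pi**2; evaluating from 0 to 3: ∫_{0}^{3} (2*u**2 - 2*u) cos(pi*u/3) du = (-90/pi**2) - (-18/pi**2) = -72/pi**2.
Hence a_1 = (2/3)·(-72/pi**2) = -48/pi**2.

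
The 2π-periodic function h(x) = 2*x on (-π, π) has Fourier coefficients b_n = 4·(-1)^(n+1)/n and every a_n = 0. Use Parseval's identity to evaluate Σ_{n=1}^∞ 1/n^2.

pi**2/6

Parseval: Σ b_n^2 = (1/π) ∫_{-π}^{π} h(x)^2 dx = 8*pi**2/3.
Σ b_n^2 = Σ 16/n^2, so Σ 1/n^2 = (8*pi**2/3)/16 = pi**2/6.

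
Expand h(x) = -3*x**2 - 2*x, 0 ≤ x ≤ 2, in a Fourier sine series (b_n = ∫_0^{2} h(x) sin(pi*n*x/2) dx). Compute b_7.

b_7 = ∫_0^{2} (-3*x**2 - 2*x) sin(7*pi*x/2) dx.
Integrating by parts twice (tabular method), an antiderivative of (-3*x**2 - 2*x) sin(7*pi*x/2) is 6*x**2*cos(7*pi*x/2)/(7*pi) - 24*x*sin(7*pi*x/2)/(49*pi**2) + 4*x*cos(7*pi*x/2)/(7*pi) - 8*sin(7*pi*x/2)/(49*pi**2) - 48*cos(7*pi*x/2)/(343*pi**3); evaluating from 0 to 2: ∫_{0}^{2} (-3*x**2 - 2*x) sin(7*pi*x/2) dx = (16*(3 - 98*pi**2)/(343*pi**3)) - (-48/(343*pi**3)) = 32*(3 - 49*pi**2)/(343*pi**3).
Hence b_7 = 32*(3 - 49*pi**2)/(343*pi**3).

32*(3 - 49*pi**2)/(343*pi**3)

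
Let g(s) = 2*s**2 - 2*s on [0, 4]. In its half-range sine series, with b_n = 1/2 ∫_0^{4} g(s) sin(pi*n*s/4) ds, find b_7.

16*(-16 + 147*pi**2)/(343*pi**3)

b_7 = 1/2 ∫_0^{4} (2*s**2 - 2*s) sin(7*pi*s/4) ds.
Integrating by parts twice (tabular method), an antiderivative of (2*s**2 - 2*s) sin(7*pi*s/4) is -8*s**2*cos(7*pi*s/4)/(7*pi) + 64*s*sin(7*pi*s/4)/(49*pi**2) + 8*s*cos(7*pi*s/4)/(7*pi) - 32*sin(7*pi*s/4)/(49*pi**2) + 256*cos(7*pi*s/4)/(343*pi**3); evaluating from 0 to 4: ∫_{0}^{4} (2*s**2 - 2*s) sin(7*pi*s/4) ds = (32*(-8 + 147*pi**2)/(343*pi**3)) - (256/(343*pi**3)) = 32*(-16 + 147*pi**2)/(343*pi**3).
Hence b_7 = (1/2)·(32*(-16 + 147*pi**2)/(343*pi**3)) = 16*(-16 + 147*pi**2)/(343*pi**3).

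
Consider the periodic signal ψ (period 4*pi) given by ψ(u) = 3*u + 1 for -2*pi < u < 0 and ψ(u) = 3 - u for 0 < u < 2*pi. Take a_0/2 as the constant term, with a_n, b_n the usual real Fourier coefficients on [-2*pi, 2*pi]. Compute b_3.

b_3 = (1/(2*pi)) ∫_{-2*pi}^{2*pi} ψ(u) sin(3*u/2) du.
Split the integral at the breakpoints.
Integrating by parts (boundary term plus one more integral), an antiderivative of (3*u + 1) sin(3*u/2) is -2*u*cos(3*u/2) + 4*sin(3*u/2)/3 - 2*cos(3*u/2)/3; evaluating from -2*pi to 0: ∫_{-2*pi}^{0} (3*u + 1) sin(3*u/2) du = (-2/3) - (2/3 - 4*pi) = -4/3 + 4*pi.
Integrating by parts (boundary term plus one more integral), an antiderivative of (3 - u) sin(3*u/2) is 2*u*cos(3*u/2)/3 - 4*sin(3*u/2)/9 - 2*cos(3*u/2); evaluating from 0 to 2*pi: ∫_{0}^{2*pi} (3 - u) sin(3*u/2) du = (2 - 4*pi/3) - (-2) = 4 - 4*pi/3.
Summing the pieces and multiplying by (1/(2*pi)) gives b_3 = 4*(1 + pi)/(3*pi).

4*(1 + pi)/(3*pi)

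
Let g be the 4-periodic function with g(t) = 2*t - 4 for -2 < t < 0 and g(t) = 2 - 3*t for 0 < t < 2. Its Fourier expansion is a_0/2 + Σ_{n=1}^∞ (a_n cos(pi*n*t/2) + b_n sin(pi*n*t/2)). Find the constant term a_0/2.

a_0 = 1/2 ∫_{-2}^{2} g(t) dt = 1/2 · (-14) = -7.
So the constant term a_0/2 = -7/2.

-7/2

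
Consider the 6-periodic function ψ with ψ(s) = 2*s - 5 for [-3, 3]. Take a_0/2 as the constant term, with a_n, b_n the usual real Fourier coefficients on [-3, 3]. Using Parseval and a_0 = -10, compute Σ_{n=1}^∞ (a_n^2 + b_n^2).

24

Parseval: a_0^2/2 + Σ_{n≥1} (a_n^2+b_n^2) = 1/3 ∫_{-3}^{3} ψ(s)^2 ds = 74.
Subtract a_0^2/2 = 50: Σ (a_n^2+b_n^2) = 24.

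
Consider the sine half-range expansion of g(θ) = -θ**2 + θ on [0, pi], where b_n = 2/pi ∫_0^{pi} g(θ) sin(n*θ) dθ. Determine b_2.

b_2 = 2/pi ∫_0^{pi} (-θ**2 + θ) sin(2*θ) dθ.
Integrating by parts twice (tabular method), an antiderivative of (-θ**2 + θ) sin(2*θ) is θ**2*cos(2*θ)/2 - θ*sin(2*θ)/2 - θ*cos(2*θ)/2 + sin(2*θ)/4 - cos(2*θ)/4; evaluating from 0 to pi: ∫_{0}^{pi} (-θ**2 + θ) sin(2*θ) dθ = (-pi/2 - 1/4 + pi**2/2) - (-1/4) = pi*(-1 + pi)/2.
Hence b_2 = (2/pi)·(pi*(-1 + pi)/2) = -1 + pi.

-1 + pi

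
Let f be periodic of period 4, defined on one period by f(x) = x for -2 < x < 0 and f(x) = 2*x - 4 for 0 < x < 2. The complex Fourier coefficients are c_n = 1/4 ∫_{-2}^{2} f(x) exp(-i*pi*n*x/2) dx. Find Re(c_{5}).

-2/(25*pi**2)

Since f is real-valued, Re(c_{5}) = 1/4 ∫_{-2}^{2} f(x) cos(5*pi*x/2) dx = a_{5}/2.
Split the integral at the breakpoints.
Integrating by parts (boundary term plus one more integral), an antiderivative of (x) cos(5*pi*x/2) is 2*x*sin(5*pi*x/2)/(5*pi) + 4*cos(5*pi*x/2)/(25*pi**2); evaluating from -2 to 0: ∫_{-2}^{0} (x) cos(5*pi*x/2) dx = (4/(25*pi**2)) - (-4/(25*pi**2)) = 8/(25*pi**2).
Integrating by parts (boundary term plus one more integral), an antiderivative of (2*x - 4) cos(5*pi*x/2) is 4*x*sin(5*pi*x/2)/(5*pi) - 8*sin(5*pi*x/2)/(5*pi) + 8*cos(5*pi*x/2)/(25*pi**2); evaluating from 0 to 2: ∫_{0}^{2} (2*x - 4) cos(5*pi*x/2) dx = (-8/(25*pi**2)) - (8/(25*pi**2)) = -16/(25*pi**2).
So ∫_{-2}^{2} f(x) cos(5*pi*x/2) dx = -8/(25*pi**2).
Hence Re(c_{5}) = (1/4)·(-8/(25*pi**2)) = -2/(25*pi**2).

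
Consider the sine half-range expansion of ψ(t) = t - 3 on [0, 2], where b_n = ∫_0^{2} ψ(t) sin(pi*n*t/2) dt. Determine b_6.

b_6 = ∫_0^{2} (t - 3) sin(3*pi*t) dt.
Integrating by parts (boundary term plus one more integral), an antiderivative of (t - 3) sin(3*pi*t) is -t*cos(3*pi*t)/(3*pi) + sin(3*pi*t)/(9*pi**2) + cos(3*pi*t)/pi; evaluating from 0 to 2: ∫_{0}^{2} (t - 3) sin(3*pi*t) dt = (1/(3*pi)) - (1/pi) = -2/(3*pi).
Hence b_6 = -2/(3*pi).

-2/(3*pi)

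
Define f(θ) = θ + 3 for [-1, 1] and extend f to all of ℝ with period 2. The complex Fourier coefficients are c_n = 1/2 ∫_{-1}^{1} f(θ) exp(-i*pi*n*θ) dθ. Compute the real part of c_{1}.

Since f is real-valued, Re(c_{1}) = 1/2 ∫_{-1}^{1} f(θ) cos(pi*θ) dθ = a_{1}/2.
Integrating by parts (boundary term plus one more integral), an antiderivative of (θ + 3) cos(pi*θ) is θ*sin(pi*θ)/pi + 3*sin(pi*θ)/pi + cos(pi*θ)/pi**2; evaluating from -1 to 1: ∫_{-1}^{1} (θ + 3) cos(pi*θ) dθ = (-1/pi**2) - (-1/pi**2) = 0.
Hence Re(c_{1}) = (1/2)·(0) = 0.

0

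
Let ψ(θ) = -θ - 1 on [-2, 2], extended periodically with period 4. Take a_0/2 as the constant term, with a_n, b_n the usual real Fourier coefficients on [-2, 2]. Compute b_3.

-4/(3*pi)

b_3 = 1/2 ∫_{-2}^{2} ψ(θ) sin(3*pi*θ/2) dθ.
Integrating by parts (boundary term plus one more integral), an antiderivative of (-θ - 1) sin(3*pi*θ/2) is 2*θ*cos(3*pi*θ/2)/(3*pi) - 4*sin(3*pi*θ/2)/(9*pi**2) + 2*cos(3*pi*θ/2)/(3*pi); evaluating from -2 to 2: ∫_{-2}^{2} (-θ - 1) sin(3*pi*θ/2) dθ = (-2/pi) - (2/(3*pi)) = -8/(3*pi).
Hence b_3 = (1/2)·(-8/(3*pi)) = -4/(3*pi).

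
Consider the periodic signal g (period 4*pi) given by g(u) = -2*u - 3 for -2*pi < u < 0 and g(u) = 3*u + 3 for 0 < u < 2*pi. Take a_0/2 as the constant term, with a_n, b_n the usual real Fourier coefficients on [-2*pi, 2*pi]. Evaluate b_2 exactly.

-1

b_2 = (1/(2*pi)) ∫_{-2*pi}^{2*pi} g(u) sin(u) du.
Split the integral at the breakpoints.
Integrating by parts (boundary term plus one more integral), an antiderivative of (-2*u - 3) sin(u) is 2*u*cos(u) - 2*sin(u) + 3*cos(u); evaluating from -2*pi to 0: ∫_{-2*pi}^{0} (-2*u - 3) sin(u) du = (3) - (3 - 4*pi) = 4*pi.
Integrating by parts (boundary term plus one more integral), an antiderivative of (3*u + 3) sin(u) is -3*u*cos(u) + 3*sin(u) - 3*cos(u); evaluating from 0 to 2*pi: ∫_{0}^{2*pi} (3*u + 3) sin(u) du = (-6*pi - 3) - (-3) = -6*pi.
Summing the pieces and multiplying by (1/(2*pi)) gives b_2 = -1.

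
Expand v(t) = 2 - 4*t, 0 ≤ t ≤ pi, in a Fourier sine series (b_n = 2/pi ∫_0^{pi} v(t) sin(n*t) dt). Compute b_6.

b_6 = 2/pi ∫_0^{pi} (2 - 4*t) sin(6*t) dt.
Integrating by parts (boundary term plus one more integral), an antiderivative of (2 - 4*t) sin(6*t) is 2*t*cos(6*t)/3 - sin(6*t)/9 - cos(6*t)/3; evaluating from 0 to pi: ∫_{0}^{pi} (2 - 4*t) sin(6*t) dt = (-1/3 + 2*pi/3) - (-1/3) = 2*pi/3.
Hence b_6 = (2/pi)·(2*pi/3) = 4/3.

4/3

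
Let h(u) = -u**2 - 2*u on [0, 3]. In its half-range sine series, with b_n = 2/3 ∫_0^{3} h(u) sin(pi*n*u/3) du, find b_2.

b_2 = 2/3 ∫_0^{3} (-u**2 - 2*u) sin(2*pi*u/3) du.
Integrating by parts twice (tabular method), an antiderivative of (-u**2 - 2*u) sin(2*pi*u/3) is 3*u**2*cos(2*pi*u/3)/(2*pi) - 9*u*sin(2*pi*u/3)/(2*pi**2) + 3*u*cos(2*pi*u/3)/pi - 9*sin(2*pi*u/3)/(2*pi**2) - 27*cos(2*pi*u/3)/(4*pi**3); evaluating from 0 to 3: ∫_{0}^{3} (-u**2 - 2*u) sin(2*pi*u/3) du = (9*(-3 + 10*pi**2)/(4*pi**3)) - (-27/(4*pi**3)) = 45/(2*pi).
Hence b_2 = (2/3)·(45/(2*pi)) = 15/pi.

15/pi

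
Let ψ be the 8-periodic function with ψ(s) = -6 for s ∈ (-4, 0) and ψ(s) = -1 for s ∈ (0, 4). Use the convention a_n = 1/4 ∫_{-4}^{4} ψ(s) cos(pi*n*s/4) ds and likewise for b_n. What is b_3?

10/(3*pi)

b_3 = 1/4 ∫_{-4}^{4} ψ(s) sin(3*pi*s/4) ds.
Split the integral at the breakpoints.
Directly, an antiderivative of (-6) sin(3*pi*s/4) is 8*cos(3*pi*s/4)/pi; evaluating from -4 to 0: ∫_{-4}^{0} (-6) sin(3*pi*s/4) ds = (8/pi) - (-8/pi) = 16/pi.
Directly, an antiderivative of (-1) sin(3*pi*s/4) is 4*cos(3*pi*s/4)/(3*pi); evaluating from 0 to 4: ∫_{0}^{4} (-1) sin(3*pi*s/4) ds = (-4/(3*pi)) - (4/(3*pi)) = -8/(3*pi).
Summing the pieces and multiplying by (1/4) gives b_3 = 10/(3*pi).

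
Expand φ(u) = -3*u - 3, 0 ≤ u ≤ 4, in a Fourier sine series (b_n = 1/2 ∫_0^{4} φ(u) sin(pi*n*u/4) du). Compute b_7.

-36/(7*pi)

b_7 = 1/2 ∫_0^{4} (-3*u - 3) sin(7*pi*u/4) du.
Integrating by parts (boundary term plus one more integral), an antiderivative of (-3*u - 3) sin(7*pi*u/4) is 12*u*cos(7*pi*u/4)/(7*pi) - 48*sin(7*pi*u/4)/(49*pi**2) + 12*cos(7*pi*u/4)/(7*pi); evaluating from 0 to 4: ∫_{0}^{4} (-3*u - 3) sin(7*pi*u/4) du = (-60/(7*pi)) - (12/(7*pi)) = -72/(7*pi).
Hence b_7 = (1/2)·(-72/(7*pi)) = -36/(7*pi).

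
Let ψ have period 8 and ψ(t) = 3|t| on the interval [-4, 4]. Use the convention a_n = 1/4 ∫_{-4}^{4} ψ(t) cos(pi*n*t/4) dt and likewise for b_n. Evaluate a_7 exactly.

-48/(49*pi**2)

a_7 = 1/4 ∫_{-4}^{4} ψ(t) cos(7*pi*t/4) dt.
ψ is even and cos(7*pi*t/4) is even, so the integrand is even and a_7 = 1/2 ∫_0^{4} ψ(t) cos(7*pi*t/4) dt.
Integrating by parts (boundary term plus one more integral), an antiderivative of (3*t) cos(7*pi*t/4) is 12*t*sin(7*pi*t/4)/(7*pi) + 48*cos(7*pi*t/4)/(49*pi**2); evaluating from 0 to 4: ∫_{0}^{4} (3*t) cos(7*pi*t/4) dt = (-48/(49*pi**2)) - (48/(49*pi**2)) = -96/(49*pi**2).
Hence a_7 = (1/2)·(-96/(49*pi**2)) = -48/(49*pi**2).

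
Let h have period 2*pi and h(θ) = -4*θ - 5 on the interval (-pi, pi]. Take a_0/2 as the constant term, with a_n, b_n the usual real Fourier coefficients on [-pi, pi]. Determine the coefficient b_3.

b_3 = 1/pi ∫_{-pi}^{pi} h(θ) sin(3*θ) dθ.
Integrating by parts (boundary term plus one more integral), an antiderivative of (-4*θ - 5) sin(3*θ) is 4*θ*cos(3*θ)/3 - 4*sin(3*θ)/9 + 5*cos(3*θ)/3; evaluating from -pi to pi: ∫_{-pi}^{pi} (-4*θ - 5) sin(3*θ) dθ = (-4*pi/3 - 5/3) - (-5/3 + 4*pi/3) = -8*pi/3.
Hence b_3 = (1/pi)·(-8*pi/3) = -8/3.

-8/3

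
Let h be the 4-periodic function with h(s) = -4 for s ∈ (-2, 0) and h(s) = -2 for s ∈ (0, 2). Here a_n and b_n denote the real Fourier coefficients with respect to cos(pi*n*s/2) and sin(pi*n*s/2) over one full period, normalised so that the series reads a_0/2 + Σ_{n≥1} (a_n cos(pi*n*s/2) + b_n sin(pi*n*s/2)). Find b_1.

4/pi

b_1 = 1/2 ∫_{-2}^{2} h(s) sin(pi*s/2) ds.
Split the integral at the breakpoints.
Directly, an antiderivative of (-4) sin(pi*s/2) is 8*cos(pi*s/2)/pi; evaluating from -2 to 0: ∫_{-2}^{0} (-4) sin(pi*s/2) ds = (8/pi) - (-8/pi) = 16/pi.
Directly, an antiderivative of (-2) sin(pi*s/2) is 4*cos(pi*s/2)/pi; evaluating from 0 to 2: ∫_{0}^{2} (-2) sin(pi*s/2) ds = (-4/pi) - (4/pi) = -8/pi.
Summing the pieces and multiplying by (1/2) gives b_1 = 4/pi.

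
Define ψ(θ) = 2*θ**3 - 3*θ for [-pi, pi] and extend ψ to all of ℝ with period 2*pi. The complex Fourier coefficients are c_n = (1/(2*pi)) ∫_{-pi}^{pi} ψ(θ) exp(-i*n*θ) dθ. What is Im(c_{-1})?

Since ψ is real-valued, Im(c_{-1}) = -(1/(2*pi)) ∫_{-pi}^{pi} ψ(θ) sin(-θ) dθ = b_{1}/2.
ψ is odd and sin(-θ) is odd, so the integrand is even: ∫_{-pi}^{pi} ψ(θ) sin(-θ) dθ = 2∫_0^{pi} ψ(θ) sin(-θ) dθ.
Integrating by parts three times (tabular method), an antiderivative of (2*θ**3 - 3*θ) sin(-θ) is 2*θ**3*cos(θ) - 6*θ**2*sin(θ) - 15*θ*cos(θ) + 15*sin(θ); evaluating from 0 to pi: ∫_{0}^{pi} (2*θ**3 - 3*θ) sin(-θ) dθ = (pi*(15 - 2*pi**2)) - (0) = pi*(15 - 2*pi**2).
So ∫_{-pi}^{pi} ψ(θ) sin(-θ) dθ = -4*pi**3 + 30*pi.
Hence Im(c_{-1}) = (-1/(2*pi))·(-4*pi**3 + 30*pi) = -15 + 2*pi**2.

-15 + 2*pi**2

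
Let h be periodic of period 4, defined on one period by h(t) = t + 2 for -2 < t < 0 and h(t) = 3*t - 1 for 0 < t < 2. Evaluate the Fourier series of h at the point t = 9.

t = 9 differs from t = 1 by 2 full period(s), and the series is 4-periodic.
h is continuous at t = 1 with value 2, so the series converges to 2 there.

2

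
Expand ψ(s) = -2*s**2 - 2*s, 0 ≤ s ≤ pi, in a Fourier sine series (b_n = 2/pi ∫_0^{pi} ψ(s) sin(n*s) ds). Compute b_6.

2/3 + 2*pi/3

b_6 = 2/pi ∫_0^{pi} (-2*s**2 - 2*s) sin(6*s) ds.
Integrating by parts twice (tabular method), an antiderivative of (-2*s**2 - 2*s) sin(6*s) is s**2*cos(6*s)/3 - s*sin(6*s)/9 + s*cos(6*s)/3 - sin(6*s)/18 - cos(6*s)/54; evaluating from 0 to pi: ∫_{0}^{pi} (-2*s**2 - 2*s) sin(6*s) ds = (-1/54 + pi/3 + pi**2/3) - (-1/54) = pi*(1 + pi)/3.
Hence b_6 = (2/pi)·(pi*(1 + pi)/3) = 2/3 + 2*pi/3.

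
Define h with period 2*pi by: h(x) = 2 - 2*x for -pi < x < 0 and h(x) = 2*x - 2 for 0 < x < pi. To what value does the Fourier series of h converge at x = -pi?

2*pi

At x = -pi the one-sided limits are h(-pi^-) = -2 + 2*pi and h(-pi^+) = 2 + 2*pi.
By Dirichlet's theorem the series converges to their average, [(-2 + 2*pi) + (2 + 2*pi)]/2 = 2*pi.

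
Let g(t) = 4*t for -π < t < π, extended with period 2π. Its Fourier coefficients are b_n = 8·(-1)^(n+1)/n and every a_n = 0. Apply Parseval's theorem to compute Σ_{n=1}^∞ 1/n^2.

pi**2/6

Parseval: Σ b_n^2 = (1/π) ∫_{-π}^{π} g(t)^2 dt = 32*pi**2/3.
Σ b_n^2 = Σ 64/n^2, so Σ 1/n^2 = (32*pi**2/3)/64 = pi**2/6.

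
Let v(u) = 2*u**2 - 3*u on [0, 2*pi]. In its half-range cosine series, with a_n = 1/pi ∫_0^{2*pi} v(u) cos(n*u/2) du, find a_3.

a_3 = 1/pi ∫_0^{2*pi} (2*u**2 - 3*u) cos(3*u/2) du.
Integrating by parts twice (tabular method), an antiderivative of (2*u**2 - 3*u) cos(3*u/2) is 4*u**2*sin(3*u/2)/3 - 2*u*sin(3*u/2) + 16*u*cos(3*u/2)/9 - 32*sin(3*u/2)/27 - 4*cos(3*u/2)/3; evaluating from 0 to 2*pi: ∫_{0}^{2*pi} (2*u**2 - 3*u) cos(3*u/2) du = (4/3 - 32*pi/9) - (-4/3) = 8/3 - 32*pi/9.
Hence a_3 = (1/pi)·(8/3 - 32*pi/9) = 8*(3 - 4*pi)/(9*pi).

8*(3 - 4*pi)/(9*pi)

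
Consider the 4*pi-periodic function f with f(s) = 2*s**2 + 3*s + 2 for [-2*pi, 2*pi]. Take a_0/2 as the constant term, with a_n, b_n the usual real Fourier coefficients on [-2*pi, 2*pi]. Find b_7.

b_7 = (1/(2*pi)) ∫_{-2*pi}^{2*pi} f(s) sin(7*s/2) ds.
Integrating by parts twice (tabular method), an antiderivative of (2*s**2 + 3*s + 2) sin(7*s/2) is -4*s**2*cos(7*s/2)/7 + 16*s*sin(7*s/2)/49 - 6*s*cos(7*s/2)/7 + 12*sin(7*s/2)/49 - 164*cos(7*s/2)/343; evaluating from -2*pi to 2*pi: ∫_{-2*pi}^{2*pi} (2*s**2 + 3*s + 2) sin(7*s/2) ds = (164/343 + 12*pi/7 + 16*pi**2/7) - (-12*pi/7 + 164/343 + 16*pi**2/7) = 24*pi/7.
Hence b_7 = (1/(2*pi))·(24*pi/7) = 12/7.

12/7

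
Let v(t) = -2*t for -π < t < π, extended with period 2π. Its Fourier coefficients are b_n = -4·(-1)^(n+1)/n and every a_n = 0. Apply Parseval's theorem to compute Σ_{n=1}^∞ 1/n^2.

Parseval: Σ b_n^2 = (1/π) ∫_{-π}^{π} v(t)^2 dt = 8*pi**2/3.
Σ b_n^2 = Σ 16/n^2, so Σ 1/n^2 = (8*pi**2/3)/16 = pi**2/6.

pi**2/6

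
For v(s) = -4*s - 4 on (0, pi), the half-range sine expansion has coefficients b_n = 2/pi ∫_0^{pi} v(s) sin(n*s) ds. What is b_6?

b_6 = 2/pi ∫_0^{pi} (-4*s - 4) sin(6*s) ds.
Integrating by parts (boundary term plus one more integral), an antiderivative of (-4*s - 4) sin(6*s) is 2*s*cos(6*s)/3 - sin(6*s)/9 + 2*cos(6*s)/3; evaluating from 0 to pi: ∫_{0}^{pi} (-4*s - 4) sin(6*s) ds = (2/3 + 2*pi/3) - (2/3) = 2*pi/3.
Hence b_6 = (2/pi)·(2*pi/3) = 4/3.

4/3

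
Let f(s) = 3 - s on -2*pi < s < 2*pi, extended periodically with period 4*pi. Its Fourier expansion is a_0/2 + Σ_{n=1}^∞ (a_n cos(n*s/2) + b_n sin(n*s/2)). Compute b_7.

-4/7

b_7 = (1/(2*pi)) ∫_{-2*pi}^{2*pi} f(s) sin(7*s/2) ds.
Integrating by parts (boundary term plus one more integral), an antiderivative of (3 - s) sin(7*s/2) is 2*s*cos(7*s/2)/7 - 4*sin(7*s/2)/49 - 6*cos(7*s/2)/7; evaluating from -2*pi to 2*pi: ∫_{-2*pi}^{2*pi} (3 - s) sin(7*s/2) ds = (6/7 - 4*pi/7) - (6/7 + 4*pi/7) = -8*pi/7.
Hence b_7 = (1/(2*pi))·(-8*pi/7) = -4/7.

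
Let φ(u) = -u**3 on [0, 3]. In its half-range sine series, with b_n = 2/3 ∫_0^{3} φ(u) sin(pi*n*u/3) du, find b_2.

b_2 = 2/3 ∫_0^{3} (-u**3) sin(2*pi*u/3) du.
Integrating by parts three times (tabular method), an antiderivative of (-u**3) sin(2*pi*u/3) is 3*u**3*cos(2*pi*u/3)/(2*pi) - 27*u**2*sin(2*pi*u/3)/(4*pi**2) - 81*u*cos(2*pi*u/3)/(4*pi**3) + 243*sin(2*pi*u/3)/(8*pi**4); evaluating from 0 to 3: ∫_{0}^{3} (-u**3) sin(2*pi*u/3) du = (81*(-3 + 2*pi**2)/(4*pi**3)) - (0) = 81*(-3 + 2*pi**2)/(4*pi**3).
Hence b_2 = (2/3)·(81*(-3 + 2*pi**2)/(4*pi**3)) = -81/(2*pi**3) + 27/pi.

-81/(2*pi**3) + 27/pi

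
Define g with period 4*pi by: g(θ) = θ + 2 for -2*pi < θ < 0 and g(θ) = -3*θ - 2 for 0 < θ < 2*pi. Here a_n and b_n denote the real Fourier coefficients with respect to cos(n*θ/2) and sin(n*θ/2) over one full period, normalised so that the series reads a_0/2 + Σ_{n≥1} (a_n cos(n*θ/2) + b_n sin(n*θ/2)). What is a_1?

16/pi

a_1 = (1/(2*pi)) ∫_{-2*pi}^{2*pi} g(θ) cos(θ/2) dθ.
Split the integral at the breakpoints.
Integrating by parts (boundary term plus one more integral), an antiderivative of (θ + 2) cos(θ/2) is 2*θ*sin(θ/2) + 4*sin(θ/2) + 4*cos(θ/2); evaluating from -2*pi to 0: ∫_{-2*pi}^{0} (θ + 2) cos(θ/2) dθ = (4) - (-4) = 8.
Integrating by parts (boundary term plus one more integral), an antiderivative of (-3*θ - 2) cos(θ/2) is -6*θ*sin(θ/2) - 4*sin(θ/2) - 12*cos(θ/2); evaluating from 0 to 2*pi: ∫_{0}^{2*pi} (-3*θ - 2) cos(θ/2) dθ = (12) - (-12) = 24.
Summing the pieces and multiplying by (1/(2*pi)) gives a_1 = 16/pi.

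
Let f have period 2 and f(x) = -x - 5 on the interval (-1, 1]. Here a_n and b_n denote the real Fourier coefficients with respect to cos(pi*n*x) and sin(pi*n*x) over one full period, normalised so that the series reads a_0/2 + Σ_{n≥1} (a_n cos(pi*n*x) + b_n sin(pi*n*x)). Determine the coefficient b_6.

b_6 = ∫_{-1}^{1} f(x) sin(6*pi*x) dx.
Integrating by parts (boundary term plus one more integral), an antiderivative of (-x - 5) sin(6*pi*x) is x*cos(6*pi*x)/(6*pi) - sin(6*pi*x)/(36*pi**2) + 5*cos(6*pi*x)/(6*pi); evaluating from -1 to 1: ∫_{-1}^{1} (-x - 5) sin(6*pi*x) dx = (1/pi) - (2/(3*pi)) = 1/(3*pi).
Hence b_6 = 1/(3*pi).

1/(3*pi)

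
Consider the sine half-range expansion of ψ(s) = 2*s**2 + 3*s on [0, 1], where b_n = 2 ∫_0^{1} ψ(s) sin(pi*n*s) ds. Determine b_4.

b_4 = 2 ∫_0^{1} (2*s**2 + 3*s) sin(4*pi*s) ds.
Integrating by parts twice (tabular method), an antiderivative of (2*s**2 + 3*s) sin(4*pi*s) is -s**2*cos(4*pi*s)/(2*pi) + s*sin(4*pi*s)/(4*pi**2) - 3*s*cos(4*pi*s)/(4*pi) + 3*sin(4*pi*s)/(16*pi**2) + cos(4*pi*s)/(16*pi**3); evaluating from 0 to 1: ∫_{0}^{1} (2*s**2 + 3*s) sin(4*pi*s) ds = ((1 - 20*pi**2)/(16*pi**3)) - (1/(16*pi**3)) = -5/(4*pi).
Hence b_4 = 2·(-5/(4*pi)) = -5/(2*pi).

-5/(2*pi)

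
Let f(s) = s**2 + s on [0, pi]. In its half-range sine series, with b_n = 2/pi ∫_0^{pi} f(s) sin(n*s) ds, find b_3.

2*(-4 + 9*pi + 9*pi**2)/(27*pi)

b_3 = 2/pi ∫_0^{pi} (s**2 + s) sin(3*s) ds.
Integrating by parts twice (tabular method), an antiderivative of (s**2 + s) sin(3*s) is -s**2*cos(3*s)/3 + 2*s*sin(3*s)/9 - s*cos(3*s)/3 + sin(3*s)/9 + 2*cos(3*s)/27; evaluating from 0 to pi: ∫_{0}^{pi} (s**2 + s) sin(3*s) ds = (-2/27 + pi/3 + pi**2/3) - (2/27) = -4/27 + pi/3 + pi**2/3.
Hence b_3 = (2/pi)·(-4/27 + pi/3 + pi**2/3) = 2*(-4 + 9*pi + 9*pi**2)/(27*pi).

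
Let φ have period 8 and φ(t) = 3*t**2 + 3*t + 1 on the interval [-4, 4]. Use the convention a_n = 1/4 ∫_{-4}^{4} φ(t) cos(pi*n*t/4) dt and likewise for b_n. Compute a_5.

a_5 = 1/4 ∫_{-4}^{4} φ(t) cos(5*pi*t/4) dt.
Integrating by parts twice (tabular method), an antiderivative of (3*t**2 + 3*t + 1) cos(5*pi*t/4) is 12*t**2*sin(5*pi*t/4)/(5*pi) + 12*t*sin(5*pi*t/4)/(5*pi) + 96*t*cos(5*pi*t/4)/(25*pi**2) - 384*sin(5*pi*t/4)/(125*pi**3) + 4*sin(5*pi*t/4)/(5*pi) + 48*cos(5*pi*t/4)/(25*pi**2); evaluating from -4 to 4: ∫_{-4}^{4} (3*t**2 + 3*t + 1) cos(5*pi*t/4) dt = (-432/(25*pi**2)) - (336/(25*pi**2)) = -768/(25*pi**2).
Hence a_5 = (1/4)·(-768/(25*pi**2)) = -192/(25*pi**2).

-192/(25*pi**2)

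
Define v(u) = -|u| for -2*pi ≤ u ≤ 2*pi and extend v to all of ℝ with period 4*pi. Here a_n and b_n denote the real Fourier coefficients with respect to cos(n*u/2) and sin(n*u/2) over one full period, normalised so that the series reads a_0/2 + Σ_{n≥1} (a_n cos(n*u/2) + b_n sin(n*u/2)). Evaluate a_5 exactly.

a_5 = (1/(2*pi)) ∫_{-2*pi}^{2*pi} v(u) cos(5*u/2) du.
v is even and cos(5*u/2) is even, so the integrand is even and a_5 = 1/pi ∫_0^{2*pi} v(u) cos(5*u/2) du.
Integrating by parts (boundary term plus one more integral), an antiderivative of (-u) cos(5*u/2) is -2*u*sin(5*u/2)/5 - 4*cos(5*u/2)/25; evaluating from 0 to 2*pi: ∫_{0}^{2*pi} (-u) cos(5*u/2) du = (4/25) - (-4/25) = 8/25.
Hence a_5 = (1/pi)·(8/25) = 8/(25*pi).

8/(25*pi)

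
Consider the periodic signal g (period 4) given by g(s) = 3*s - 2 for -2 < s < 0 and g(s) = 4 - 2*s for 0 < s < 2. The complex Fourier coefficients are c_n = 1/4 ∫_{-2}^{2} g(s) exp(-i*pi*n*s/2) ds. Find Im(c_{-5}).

Since g is real-valued, Im(c_{-5}) = -1/4 ∫_{-2}^{2} g(s) sin(-5*pi*s/2) ds = b_{5}/2.
Split the integral at the breakpoints.
Integrating by parts (boundary term plus one more integral), an antiderivative of (3*s - 2) sin(-5*pi*s/2) is 6*s*cos(5*pi*s/2)/(5*pi) - 12*sin(5*pi*s/2)/(25*pi**2) - 4*cos(5*pi*s/2)/(5*pi); evaluating from -2 to 0: ∫_{-2}^{0} (3*s - 2) sin(-5*pi*s/2) ds = (-4/(5*pi)) - (16/(5*pi)) = -4/pi.
Integrating by parts (boundary term plus one more integral), an antiderivative of (4 - 2*s) sin(-5*pi*s/2) is -4*s*cos(5*pi*s/2)/(5*pi) + 8*sin(5*pi*s/2)/(25*pi**2) + 8*cos(5*pi*s/2)/(5*pi); evaluating from 0 to 2: ∫_{0}^{2} (4 - 2*s) sin(-5*pi*s/2) ds = (0) - (8/(5*pi)) = -8/(5*pi).
So ∫_{-2}^{2} g(s) sin(-5*pi*s/2) ds = -28/(5*pi).
Hence Im(c_{-5}) = (-1/4)·(-28/(5*pi)) = 7/(5*pi).

7/(5*pi)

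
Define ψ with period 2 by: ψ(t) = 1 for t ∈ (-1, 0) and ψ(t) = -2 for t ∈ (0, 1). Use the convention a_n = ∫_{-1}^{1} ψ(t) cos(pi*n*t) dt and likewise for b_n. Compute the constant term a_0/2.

a_0 = ∫_{-1}^{1} ψ(t) dt = -1.
So the constant term a_0/2 = -1/2.

-1/2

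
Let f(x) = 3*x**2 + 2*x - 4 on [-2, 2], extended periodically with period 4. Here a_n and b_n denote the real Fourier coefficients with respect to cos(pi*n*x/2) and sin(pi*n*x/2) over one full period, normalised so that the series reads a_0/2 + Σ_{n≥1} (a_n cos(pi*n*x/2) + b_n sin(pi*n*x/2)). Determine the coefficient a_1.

a_1 = 1/2 ∫_{-2}^{2} f(x) cos(pi*x/2) dx.
Integrating by parts twice (tabular method), an antiderivative of (3*x**2 + 2*x - 4) cos(pi*x/2) is 6*x**2*sin(pi*x/2)/pi + 4*x*sin(pi*x/2)/pi + 24*x*cos(pi*x/2)/pi**2 - 8*sin(pi*x/2)/pi - 48*sin(pi*x/2)/pi**3 + 8*cos(pi*x/2)/pi**2; evaluating from -2 to 2: ∫_{-2}^{2} (3*x**2 + 2*x - 4) cos(pi*x/2) dx = (-56/pi**2) - (40/pi**2) = -96/pi**2.
Hence a_1 = (1/2)·(-96/pi**2) = -48/pi**2.

-48/pi**2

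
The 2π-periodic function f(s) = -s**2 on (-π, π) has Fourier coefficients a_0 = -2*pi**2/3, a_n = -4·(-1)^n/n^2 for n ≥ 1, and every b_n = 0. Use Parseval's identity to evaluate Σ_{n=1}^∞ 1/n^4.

Parseval: a_0^2/2 + Σ a_n^2 = (1/π) ∫_{-π}^{π} f(s)^2 ds = 2*pi**4/5.
Subtract a_0^2/2 = 2*pi**4/9: Σ a_n^2 = 8*pi**4/45.
Since a_n^2 = 16/n^4, Σ 1/n^4 = pi**4/90.

pi**4/90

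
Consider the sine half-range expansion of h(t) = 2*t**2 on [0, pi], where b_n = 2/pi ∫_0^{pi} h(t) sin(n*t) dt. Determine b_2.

-2*pi

b_2 = 2/pi ∫_0^{pi} (2*t**2) sin(2*t) dt.
Integrating by parts twice (tabular method), an antiderivative of (2*t**2) sin(2*t) is -t**2*cos(2*t) + t*sin(2*t) + cos(2*t)/2; evaluating from 0 to pi: ∫_{0}^{pi} (2*t**2) sin(2*t) dt = (1/2 - pi**2) - (1/2) = -pi**2.
Hence b_2 = (2/pi)·(-pi**2) = -2*pi.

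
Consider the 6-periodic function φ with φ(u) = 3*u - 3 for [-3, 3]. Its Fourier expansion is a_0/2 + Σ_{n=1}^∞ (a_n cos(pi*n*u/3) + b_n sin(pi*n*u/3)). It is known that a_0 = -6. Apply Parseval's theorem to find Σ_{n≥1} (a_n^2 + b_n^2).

Parseval: a_0^2/2 + Σ_{n≥1} (a_n^2+b_n^2) = 1/3 ∫_{-3}^{3} φ(u)^2 du = 72.
Subtract a_0^2/2 = 18: Σ (a_n^2+b_n^2) = 54.

54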